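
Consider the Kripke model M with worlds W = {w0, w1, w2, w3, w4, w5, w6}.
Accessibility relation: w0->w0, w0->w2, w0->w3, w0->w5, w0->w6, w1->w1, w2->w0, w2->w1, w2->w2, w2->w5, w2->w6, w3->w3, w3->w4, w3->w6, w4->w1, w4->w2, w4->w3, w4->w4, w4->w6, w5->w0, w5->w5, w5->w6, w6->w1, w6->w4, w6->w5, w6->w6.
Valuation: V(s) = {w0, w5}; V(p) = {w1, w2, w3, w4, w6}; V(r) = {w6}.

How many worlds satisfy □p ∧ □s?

0

Let φ = □p ∧ □s. Evaluate φ at each world:
  w0 (successors {w0, w2, w3, w5, w6}): φ is false.
  w1 (successors {w1}): φ is false.
  w2 (successors {w0, w1, w2, w5, w6}): φ is false.
  w3 (successors {w3, w4, w6}): φ is false.
  w4 (successors {w1, w2, w3, w4, w6}): φ is false.
  w5 (successors {w0, w5, w6}): φ is false.
  w6 (successors {w1, w4, w5, w6}): φ is false.
For instance, at w1:
  At w1: □p is true, □s is false, so □p ∧ □s is false.
    At w1: □p requires p at every successor {w1}.
      At w1: p is true.
    So □p is true at w1.
    At w1: □s requires s at every successor {w1}.
      s fails at w1, so □s is false at w1.
Satisfying worlds: none.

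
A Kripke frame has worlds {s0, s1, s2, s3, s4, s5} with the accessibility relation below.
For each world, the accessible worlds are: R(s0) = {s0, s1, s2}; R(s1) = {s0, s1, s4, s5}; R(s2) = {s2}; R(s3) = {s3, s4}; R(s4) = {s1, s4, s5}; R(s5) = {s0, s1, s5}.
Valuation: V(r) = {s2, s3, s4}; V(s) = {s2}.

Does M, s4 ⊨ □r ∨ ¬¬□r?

No

At s4: □r is false, ¬¬□r is false, so □r ∨ ¬¬□r is false.
  At s4: □r requires r at every successor {s1, s4, s5}.
    r fails at s1, so □r is false at s4.
  At s4: ¬□r is true, so ¬¬□r is false.
    At s4: □r is false, so ¬□r is true.
      At s4: □r requires r at every successor {s1, s4, s5}.
        r fails at s1, so □r is false at s4.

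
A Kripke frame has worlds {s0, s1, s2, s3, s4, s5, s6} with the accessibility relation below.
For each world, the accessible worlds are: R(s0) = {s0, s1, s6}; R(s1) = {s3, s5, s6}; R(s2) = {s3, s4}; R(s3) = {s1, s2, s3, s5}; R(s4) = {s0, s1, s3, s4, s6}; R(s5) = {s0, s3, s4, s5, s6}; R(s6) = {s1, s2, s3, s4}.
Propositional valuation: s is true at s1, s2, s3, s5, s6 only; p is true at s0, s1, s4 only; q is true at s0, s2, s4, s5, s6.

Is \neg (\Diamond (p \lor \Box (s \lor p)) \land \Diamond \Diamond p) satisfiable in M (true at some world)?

Let φ = \neg (\Diamond (p \lor \Box (s \lor p)) \land \Diamond \Diamond p). Evaluate φ at each world:
  s0 (successors {s0, s1, s6}): φ is false.
  s1 (successors {s3, s5, s6}): φ is false.
  s2 (successors {s3, s4}): φ is false.
  s3 (successors {s1, s2, s3, s5}): φ is false.
  s4 (successors {s0, s1, s3, s4, s6}): φ is false.
  s5 (successors {s0, s3, s4, s5, s6}): φ is false.
  s6 (successors {s1, s2, s3, s4}): φ is false.
For instance, at s2:
  At s2: \Diamond (p \lor \Box (s \lor p)) \land \Diamond \Diamond p is true, so \neg (\Diamond (p \lor \Box (s \lor p)) \land \Diamond \Diamond p) is false.
    At s2: \Diamond (p \lor \Box (s \lor p)) is true, \Diamond \Diamond p is true, so \Diamond (p \lor \Box (s \lor p)) \land \Diamond \Diamond p is true.
      At s2: \Diamond (p \lor \Box (s \lor p)) requires p \lor \Box (s \lor p) at some successor in {s3, s4}.
        p \lor \Box (s \lor p) holds at s3, so \Diamond (p \lor \Box (s \lor p)) is true at s2.
      At s2: \Diamond \Diamond p requires \Diamond p at some successor in {s3, s4}.
        \Diamond p holds at s3, so \Diamond \Diamond p is true at s2.

No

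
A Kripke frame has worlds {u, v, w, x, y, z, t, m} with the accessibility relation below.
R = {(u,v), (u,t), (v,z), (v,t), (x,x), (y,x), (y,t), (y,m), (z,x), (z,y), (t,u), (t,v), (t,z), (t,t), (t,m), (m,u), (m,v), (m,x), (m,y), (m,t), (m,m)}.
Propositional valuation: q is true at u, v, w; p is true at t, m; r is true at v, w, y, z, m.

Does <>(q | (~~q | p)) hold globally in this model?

Let φ = <>(q | (~~q | p)). Evaluate φ at each world:
  u (successors {v, t}): φ is true.
  v (successors {z, t}): φ is true.
  w (successors ∅): φ is false.
  x (successors {x}): φ is false.
  y (successors {x, t, m}): φ is true.
  z (successors {x, y}): φ is false.
  t (successors {u, v, z, t, m}): φ is true.
  m (successors {u, v, x, y, t, m}): φ is true.
Detail at w (counterexample):
  At w: no accessible worlds, so <>(q | (~~q | p)) is false.

No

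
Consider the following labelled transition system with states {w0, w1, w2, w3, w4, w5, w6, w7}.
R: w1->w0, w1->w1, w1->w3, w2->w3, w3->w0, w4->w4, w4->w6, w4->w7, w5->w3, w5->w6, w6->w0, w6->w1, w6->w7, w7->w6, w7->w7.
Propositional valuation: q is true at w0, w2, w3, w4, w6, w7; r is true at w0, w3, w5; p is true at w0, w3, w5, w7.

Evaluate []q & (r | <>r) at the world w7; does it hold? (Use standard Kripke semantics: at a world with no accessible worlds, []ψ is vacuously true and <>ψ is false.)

At w7: []q is true, r | <>r is false, so []q & (r | <>r) is false.
  At w7: []q requires q at every successor {w6, w7}.
    At w6: q is true.
    At w7: q is true.
  So []q is true at w7.
  At w7: r is false, <>r is false, so r | <>r is false.
    At w7: <>r requires r at some successor in {w6, w7}.
      At w6: r is false.
      At w7: r is false.
    So <>r is false at w7.

No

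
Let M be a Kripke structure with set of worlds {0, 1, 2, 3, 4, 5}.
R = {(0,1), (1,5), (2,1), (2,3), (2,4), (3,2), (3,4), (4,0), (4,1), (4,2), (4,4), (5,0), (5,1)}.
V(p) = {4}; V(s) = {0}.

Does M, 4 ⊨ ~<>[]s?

Recall that []ψ holds at a world iff ψ holds at every accessible world, and <>ψ holds iff ψ holds at some accessible world.
At 4: <>[]s is false, so ~<>[]s is true.
  At 4: <>[]s requires []s at some successor in {0, 1, 2, 4}.
    At 0: []s is false.
    At 1: []s is false.
    At 2: []s is false.
    At 4: []s is false.
  So <>[]s is false at 4.

Yes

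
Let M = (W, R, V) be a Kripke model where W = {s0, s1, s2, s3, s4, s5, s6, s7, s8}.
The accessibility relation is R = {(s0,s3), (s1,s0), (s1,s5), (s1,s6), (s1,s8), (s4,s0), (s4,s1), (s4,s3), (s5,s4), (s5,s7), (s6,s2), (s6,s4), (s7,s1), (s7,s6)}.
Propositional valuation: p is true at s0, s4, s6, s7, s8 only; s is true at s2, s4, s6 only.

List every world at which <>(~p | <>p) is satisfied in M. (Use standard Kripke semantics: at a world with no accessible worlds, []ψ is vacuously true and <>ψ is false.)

Let φ = <>(~p | <>p). Evaluate φ at each world:
  s0 (successors {s3}): φ is true.
  s1 (successors {s0, s5, s6, s8}): φ is true.
  s2 (successors ∅): φ is false.
  s3 (successors ∅): φ is false.
  s4 (successors {s0, s1, s3}): φ is true.
  s5 (successors {s4, s7}): φ is true.
  s6 (successors {s2, s4}): φ is true.
  s7 (successors {s1, s6}): φ is true.
  s8 (successors ∅): φ is false.
For instance, at s5:
  At s5: <>(~p | <>p) requires ~p | <>p at some successor in {s4, s7}.
    ~p | <>p holds at s4, so <>(~p | <>p) is true at s5.
      At s4: ~p is false, <>p is true, so ~p | <>p is true.
Satisfying worlds: {s0, s1, s4, s5, s6, s7}

s0, s1, s4, s5, s6, s7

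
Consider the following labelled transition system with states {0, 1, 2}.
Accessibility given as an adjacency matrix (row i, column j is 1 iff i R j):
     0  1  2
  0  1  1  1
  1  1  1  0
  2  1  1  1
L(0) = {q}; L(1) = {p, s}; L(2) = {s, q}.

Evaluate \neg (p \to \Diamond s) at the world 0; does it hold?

At 0: p \to \Diamond s is true, so \neg (p \to \Diamond s) is false.
  At 0: p is false, \Diamond s is true, so p \to \Diamond s is true.
    At 0: \Diamond s requires s at some successor in {0, 1, 2}.
      s holds at 1, so \Diamond s is true at 0.

No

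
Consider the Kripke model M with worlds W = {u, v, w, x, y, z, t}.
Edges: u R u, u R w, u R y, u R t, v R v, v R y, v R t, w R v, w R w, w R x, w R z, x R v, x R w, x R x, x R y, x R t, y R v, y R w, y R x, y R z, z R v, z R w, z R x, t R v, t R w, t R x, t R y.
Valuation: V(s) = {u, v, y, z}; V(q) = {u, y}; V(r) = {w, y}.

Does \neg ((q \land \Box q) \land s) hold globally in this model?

Let φ = \neg ((q \land \Box q) \land s). Evaluate φ at each world:
  u (successors {u, w, y, t}): φ is true.
  v (successors {v, y, t}): φ is true.
  w (successors {v, w, x, z}): φ is true.
  x (successors {v, w, x, y, t}): φ is true.
  y (successors {v, w, x, z}): φ is true.
  z (successors {v, w, x}): φ is true.
  t (successors {v, w, x, y}): φ is true.
For instance, at u:
  At u: (q \land \Box q) \land s is false, so \neg ((q \land \Box q) \land s) is true.
    At u: q \land \Box q is false, s is true, so (q \land \Box q) \land s is false.
      At u: q is true, \Box q is false, so q \land \Box q is false.

Yes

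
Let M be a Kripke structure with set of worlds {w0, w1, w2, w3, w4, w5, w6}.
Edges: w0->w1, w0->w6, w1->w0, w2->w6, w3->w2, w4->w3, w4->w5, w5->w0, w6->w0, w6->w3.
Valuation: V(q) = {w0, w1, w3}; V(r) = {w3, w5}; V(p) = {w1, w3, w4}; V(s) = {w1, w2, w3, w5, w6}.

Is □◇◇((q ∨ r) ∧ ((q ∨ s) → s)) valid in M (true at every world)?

Recall that □ψ holds at a world iff ψ holds at every accessible world, and ◇ψ holds iff ψ holds at some accessible world.
Let φ = □◇◇((q ∨ r) ∧ ((q ∨ s) → s)). Evaluate φ at each world:
  w0 (successors {w1, w6}): φ is true.
  w1 (successors {w0}): φ is true.
  w2 (successors {w6}): φ is true.
  w3 (successors {w2}): φ is true.
  w4 (successors {w3, w5}): φ is false.
  w5 (successors {w0}): φ is true.
  w6 (successors {w0, w3}): φ is false.
Detail at w4 (counterexample):
  At w4: □◇◇((q ∨ r) ∧ ((q ∨ s) → s)) requires ◇◇((q ∨ r) ∧ ((q ∨ s) → s)) at every successor {w3, w5}.
    ◇◇((q ∨ r) ∧ ((q ∨ s) → s)) fails at w3, so □◇◇((q ∨ r) ∧ ((q ∨ s) → s)) is false at w4.
      At w3: ◇◇((q ∨ r) ∧ ((q ∨ s) → s)) requires ◇((q ∨ r) ∧ ((q ∨ s) → s)) at some successor in {w2}.
        At w2: ◇((q ∨ r) ∧ ((q ∨ s) → s)) is false.
      So ◇◇((q ∨ r) ∧ ((q ∨ s) → s)) is false at w3.

No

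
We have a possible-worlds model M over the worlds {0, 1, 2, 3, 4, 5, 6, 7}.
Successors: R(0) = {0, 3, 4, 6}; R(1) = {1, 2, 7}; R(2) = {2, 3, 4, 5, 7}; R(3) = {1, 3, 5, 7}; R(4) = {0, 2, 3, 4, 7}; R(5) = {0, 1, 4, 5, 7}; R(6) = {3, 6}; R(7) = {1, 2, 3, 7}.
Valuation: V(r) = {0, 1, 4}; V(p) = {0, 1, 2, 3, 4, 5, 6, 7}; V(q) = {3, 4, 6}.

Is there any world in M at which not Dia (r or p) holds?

No

Let φ = not Dia (r or p). Evaluate φ at each world:
  0 (successors {0, 3, 4, 6}): φ is false.
  1 (successors {1, 2, 7}): φ is false.
  2 (successors {2, 3, 4, 5, 7}): φ is false.
  3 (successors {1, 3, 5, 7}): φ is false.
  4 (successors {0, 2, 3, 4, 7}): φ is false.
  5 (successors {0, 1, 4, 5, 7}): φ is false.
  6 (successors {3, 6}): φ is false.
  7 (successors {1, 2, 3, 7}): φ is false.
For instance, at 1:
  At 1: Dia (r or p) is true, so not Dia (r or p) is false.
    At 1: Dia (r or p) requires r or p at some successor in {1, 2, 7}.
      r or p holds at 1, so Dia (r or p) is true at 1.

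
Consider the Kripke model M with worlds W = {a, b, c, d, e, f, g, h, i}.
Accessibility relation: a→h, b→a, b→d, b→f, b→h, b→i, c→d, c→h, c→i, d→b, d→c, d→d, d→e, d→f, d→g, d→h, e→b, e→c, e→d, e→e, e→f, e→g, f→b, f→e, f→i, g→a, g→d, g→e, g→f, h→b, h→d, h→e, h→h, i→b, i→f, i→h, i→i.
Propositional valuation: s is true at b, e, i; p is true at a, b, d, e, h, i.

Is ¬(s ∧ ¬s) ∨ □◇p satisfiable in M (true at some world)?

Yes

Let φ = ¬(s ∧ ¬s) ∨ □◇p. Evaluate φ at each world:
  a (successors {h}): φ is true.
  b (successors {a, d, f, h, i}): φ is true.
  c (successors {d, h, i}): φ is true.
  d (successors {b, c, d, e, f, g, h}): φ is true.
  e (successors {b, c, d, e, f, g}): φ is true.
  f (successors {b, e, i}): φ is true.
  g (successors {a, d, e, f}): φ is true.
  h (successors {b, d, e, h}): φ is true.
  i (successors {b, f, h, i}): φ is true.
Detail at a (witness):
  At a: ¬(s ∧ ¬s) is true, □◇p is true, so ¬(s ∧ ¬s) ∨ □◇p is true.
    At a: □◇p requires ◇p at every successor {h}.
      At h: ◇p is true.
    So □◇p is true at a.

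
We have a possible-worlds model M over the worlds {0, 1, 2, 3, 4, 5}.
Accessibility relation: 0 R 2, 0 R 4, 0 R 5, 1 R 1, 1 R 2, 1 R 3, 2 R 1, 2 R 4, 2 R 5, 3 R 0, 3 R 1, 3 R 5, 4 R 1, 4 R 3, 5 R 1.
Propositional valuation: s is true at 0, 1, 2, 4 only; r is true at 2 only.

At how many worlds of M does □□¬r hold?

1

Let φ = □□¬r. Evaluate φ at each world:
  0 (successors {2, 4, 5}): φ is true.
  1 (successors {1, 2, 3}): φ is false.
  2 (successors {1, 4, 5}): φ is false.
  3 (successors {0, 1, 5}): φ is false.
  4 (successors {1, 3}): φ is false.
  5 (successors {1}): φ is false.
For instance, at 1:
  At 1: □□¬r requires □¬r at every successor {1, 2, 3}.
    □¬r fails at 1, so □□¬r is false at 1.
      At 1: □¬r requires ¬r at every successor {1, 2, 3}.
        ¬r fails at 2, so □¬r is false at 1.
Satisfying worlds: {0}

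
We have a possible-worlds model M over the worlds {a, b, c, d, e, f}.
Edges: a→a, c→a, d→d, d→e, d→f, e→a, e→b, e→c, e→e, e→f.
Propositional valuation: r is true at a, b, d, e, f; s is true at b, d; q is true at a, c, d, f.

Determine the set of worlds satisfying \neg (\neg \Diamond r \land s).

Let φ = \neg (\neg \Diamond r \land s). Evaluate φ at each world:
  a (successors {a}): φ is true.
  b (successors ∅): φ is false.
  c (successors {a}): φ is true.
  d (successors {d, e, f}): φ is true.
  e (successors {a, b, c, e, f}): φ is true.
  f (successors ∅): φ is true.
For instance, at c:
  At c: \neg \Diamond r \land s is false, so \neg (\neg \Diamond r \land s) is true.
    At c: \neg \Diamond r is false, s is false, so \neg \Diamond r \land s is false.
      At c: \Diamond r is true, so \neg \Diamond r is false.
Satisfying worlds: {a, c, d, e, f}

a, c, d, e, f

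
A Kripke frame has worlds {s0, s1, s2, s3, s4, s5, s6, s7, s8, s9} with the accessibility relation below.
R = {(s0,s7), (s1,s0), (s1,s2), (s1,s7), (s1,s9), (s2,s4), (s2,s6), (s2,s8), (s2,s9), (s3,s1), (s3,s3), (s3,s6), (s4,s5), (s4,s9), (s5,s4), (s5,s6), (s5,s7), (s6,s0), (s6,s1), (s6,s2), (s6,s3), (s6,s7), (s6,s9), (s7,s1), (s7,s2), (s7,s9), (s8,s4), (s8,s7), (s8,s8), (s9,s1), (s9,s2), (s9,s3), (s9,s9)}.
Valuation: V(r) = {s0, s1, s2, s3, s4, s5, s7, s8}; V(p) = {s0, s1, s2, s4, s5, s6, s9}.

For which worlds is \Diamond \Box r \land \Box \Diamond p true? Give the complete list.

Let φ = \Diamond \Box r \land \Box \Diamond p. Evaluate φ at each world:
  s0 (successors {s7}): φ is false.
  s1 (successors {s0, s2, s7, s9}): φ is false.
  s2 (successors {s4, s6, s8, s9}): φ is true.
  s3 (successors {s1, s3, s6}): φ is false.
  s4 (successors {s5, s9}): φ is false.
  s5 (successors {s4, s6, s7}): φ is false.
  s6 (successors {s0, s1, s2, s3, s7, s9}): φ is false.
  s7 (successors {s1, s2, s9}): φ is false.
  s8 (successors {s4, s7, s8}): φ is true.
  s9 (successors {s1, s2, s3, s9}): φ is false.
For instance, at s3:
  At s3: \Diamond \Box r is false, \Box \Diamond p is true, so \Diamond \Box r \land \Box \Diamond p is false.
    At s3: \Diamond \Box r requires \Box r at some successor in {s1, s3, s6}.
      At s1: \Box r is false.
      At s3: \Box r is false.
      At s6: \Box r is false.
    So \Diamond \Box r is false at s3.
    At s3: \Box \Diamond p requires \Diamond p at every successor {s1, s3, s6}.
      At s1: \Diamond p is true.
      At s3: \Diamond p is true.
      At s6: \Diamond p is true.
    So \Box \Diamond p is true at s3.
Satisfying worlds: {s2, s8}

s2, s8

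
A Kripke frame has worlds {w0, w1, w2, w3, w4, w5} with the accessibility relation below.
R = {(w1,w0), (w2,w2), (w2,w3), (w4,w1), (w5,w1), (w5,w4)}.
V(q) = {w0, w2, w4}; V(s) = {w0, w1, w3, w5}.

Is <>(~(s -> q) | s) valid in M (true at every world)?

Recall that <>ψ holds at a world iff ψ holds at some accessible world.
Let φ = <>(~(s -> q) | s). Evaluate φ at each world:
  w0 (successors ∅): φ is false.
  w1 (successors {w0}): φ is true.
  w2 (successors {w2, w3}): φ is true.
  w3 (successors ∅): φ is false.
  w4 (successors {w1}): φ is true.
  w5 (successors {w1, w4}): φ is true.
Detail at w0 (counterexample):
  At w0: no accessible worlds, so <>(~(s -> q) | s) is false.

No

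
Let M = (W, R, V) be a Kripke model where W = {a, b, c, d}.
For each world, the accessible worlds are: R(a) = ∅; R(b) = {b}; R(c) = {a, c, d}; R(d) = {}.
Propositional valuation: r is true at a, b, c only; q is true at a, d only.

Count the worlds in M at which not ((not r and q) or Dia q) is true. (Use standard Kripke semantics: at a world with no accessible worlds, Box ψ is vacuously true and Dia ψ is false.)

Recall that Dia ψ holds at a world iff ψ holds at some accessible world.
Let φ = not ((not r and q) or Dia q). Evaluate φ at each world:
  a (successors ∅): φ is true.
  b (successors {b}): φ is true.
  c (successors {a, c, d}): φ is false.
  d (successors ∅): φ is false.
For instance, at c:
  At c: (not r and q) or Dia q is true, so not ((not r and q) or Dia q) is false.
    At c: not r and q is false, Dia q is true, so (not r and q) or Dia q is true.
      At c: Dia q requires q at some successor in {a, c, d}.
        q holds at a, so Dia q is true at c.
Satisfying worlds: {a, b}

2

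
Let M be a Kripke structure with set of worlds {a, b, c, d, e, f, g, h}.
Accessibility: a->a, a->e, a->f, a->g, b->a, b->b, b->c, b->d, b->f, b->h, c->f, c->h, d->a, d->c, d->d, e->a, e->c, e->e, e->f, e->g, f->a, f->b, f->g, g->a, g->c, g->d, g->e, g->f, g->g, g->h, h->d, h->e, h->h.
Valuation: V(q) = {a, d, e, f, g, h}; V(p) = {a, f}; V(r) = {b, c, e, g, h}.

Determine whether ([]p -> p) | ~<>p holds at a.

At a: []p -> p is true, ~<>p is false, so ([]p -> p) | ~<>p is true.
  At a: []p is false, p is true, so []p -> p is true.
    At a: []p requires p at every successor {a, e, f, g}.
      p fails at e, so []p is false at a.
  At a: <>p is true, so ~<>p is false.
    At a: <>p requires p at some successor in {a, e, f, g}.
      p holds at a, so <>p is true at a.

Yes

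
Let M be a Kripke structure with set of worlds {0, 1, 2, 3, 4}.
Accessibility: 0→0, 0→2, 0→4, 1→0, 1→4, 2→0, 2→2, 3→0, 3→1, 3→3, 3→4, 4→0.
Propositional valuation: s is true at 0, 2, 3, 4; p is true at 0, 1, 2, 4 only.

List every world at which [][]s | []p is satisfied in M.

0, 1, 2, 4

Let φ = [][]s | []p. Evaluate φ at each world:
  0 (successors {0, 2, 4}): φ is true.
  1 (successors {0, 4}): φ is true.
  2 (successors {0, 2}): φ is true.
  3 (successors {0, 1, 3, 4}): φ is false.
  4 (successors {0}): φ is true.
For instance, at 0:
  At 0: [][]s is true, []p is true, so [][]s | []p is true.
    At 0: [][]s requires []s at every successor {0, 2, 4}.
      At 0: []s is true.
      At 2: []s is true.
      At 4: []s is true.
    So [][]s is true at 0.
    At 0: []p requires p at every successor {0, 2, 4}.
      At 0: p is true.
      At 2: p is true.
      At 4: p is true.
    So []p is true at 0.
Satisfying worlds: {0, 1, 2, 4}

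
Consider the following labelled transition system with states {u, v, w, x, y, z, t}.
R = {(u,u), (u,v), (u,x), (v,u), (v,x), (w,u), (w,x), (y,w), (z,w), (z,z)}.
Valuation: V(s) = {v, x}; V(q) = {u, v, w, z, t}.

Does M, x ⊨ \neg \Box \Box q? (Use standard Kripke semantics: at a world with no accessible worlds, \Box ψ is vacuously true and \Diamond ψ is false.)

No

At x: \Box \Box q is true, so \neg \Box \Box q is false.
  At x: no accessible worlds, so \Box \Box q holds vacuously.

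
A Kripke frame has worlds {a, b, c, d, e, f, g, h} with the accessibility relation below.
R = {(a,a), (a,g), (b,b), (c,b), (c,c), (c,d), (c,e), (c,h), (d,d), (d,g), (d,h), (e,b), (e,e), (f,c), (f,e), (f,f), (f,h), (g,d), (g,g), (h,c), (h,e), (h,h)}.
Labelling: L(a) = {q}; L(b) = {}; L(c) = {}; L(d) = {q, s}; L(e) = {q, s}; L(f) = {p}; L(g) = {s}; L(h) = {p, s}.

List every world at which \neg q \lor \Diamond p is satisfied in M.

b, c, d, f, g, h

Let φ = \neg q \lor \Diamond p. Evaluate φ at each world:
  a (successors {a, g}): φ is false.
  b (successors {b}): φ is true.
  c (successors {b, c, d, e, h}): φ is true.
  d (successors {d, g, h}): φ is true.
  e (successors {b, e}): φ is false.
  f (successors {c, e, f, h}): φ is true.
  g (successors {d, g}): φ is true.
  h (successors {c, e, h}): φ is true.
For instance, at a:
  At a: \neg q is false, \Diamond p is false, so \neg q \lor \Diamond p is false.
    At a: \Diamond p requires p at some successor in {a, g}.
      At a: p is false.
      At g: p is false.
    So \Diamond p is false at a.
Satisfying worlds: {b, c, d, f, g, h}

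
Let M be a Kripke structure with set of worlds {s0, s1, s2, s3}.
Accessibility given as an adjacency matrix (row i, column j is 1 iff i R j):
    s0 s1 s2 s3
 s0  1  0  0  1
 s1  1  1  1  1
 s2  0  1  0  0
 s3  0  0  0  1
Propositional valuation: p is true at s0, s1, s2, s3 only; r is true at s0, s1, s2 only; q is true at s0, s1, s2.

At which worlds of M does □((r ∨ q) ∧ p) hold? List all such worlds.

Let φ = □((r ∨ q) ∧ p). Evaluate φ at each world:
  s0 (successors {s0, s3}): φ is false.
  s1 (successors {s0, s1, s2, s3}): φ is false.
  s2 (successors {s1}): φ is true.
  s3 (successors {s3}): φ is false.
For instance, at s0:
  At s0: □((r ∨ q) ∧ p) requires (r ∨ q) ∧ p at every successor {s0, s3}.
    (r ∨ q) ∧ p fails at s3, so □((r ∨ q) ∧ p) is false at s0.
Satisfying worlds: {s2}

s2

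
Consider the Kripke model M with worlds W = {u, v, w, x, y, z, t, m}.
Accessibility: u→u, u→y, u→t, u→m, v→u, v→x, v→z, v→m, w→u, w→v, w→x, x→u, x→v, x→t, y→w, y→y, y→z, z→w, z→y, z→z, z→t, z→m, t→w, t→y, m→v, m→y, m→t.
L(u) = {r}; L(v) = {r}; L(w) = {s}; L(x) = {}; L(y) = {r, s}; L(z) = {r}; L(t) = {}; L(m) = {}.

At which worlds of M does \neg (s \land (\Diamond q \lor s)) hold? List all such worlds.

Let φ = \neg (s \land (\Diamond q \lor s)). Evaluate φ at each world:
  u (successors {u, y, t, m}): φ is true.
  v (successors {u, x, z, m}): φ is true.
  w (successors {u, v, x}): φ is false.
  x (successors {u, v, t}): φ is true.
  y (successors {w, y, z}): φ is false.
  z (successors {w, y, z, t, m}): φ is true.
  t (successors {w, y}): φ is true.
  m (successors {v, y, t}): φ is true.
For instance, at x:
  At x: s \land (\Diamond q \lor s) is false, so \neg (s \land (\Diamond q \lor s)) is true.
    At x: s is false, \Diamond q \lor s is false, so s \land (\Diamond q \lor s) is false.
      At x: \Diamond q is false, s is false, so \Diamond q \lor s is false.
Satisfying worlds: {u, v, x, z, t, m}

u, v, x, z, t, m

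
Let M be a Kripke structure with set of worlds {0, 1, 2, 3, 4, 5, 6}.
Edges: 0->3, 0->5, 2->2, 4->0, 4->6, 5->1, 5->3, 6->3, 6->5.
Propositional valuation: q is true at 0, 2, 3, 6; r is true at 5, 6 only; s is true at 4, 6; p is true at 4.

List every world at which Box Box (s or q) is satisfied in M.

Let φ = Box Box (s or q). Evaluate φ at each world:
  0 (successors {3, 5}): φ is false.
  1 (successors ∅): φ is true.
  2 (successors {2}): φ is true.
  3 (successors ∅): φ is true.
  4 (successors {0, 6}): φ is false.
  5 (successors {1, 3}): φ is true.
  6 (successors {3, 5}): φ is false.
For instance, at 6:
  At 6: Box Box (s or q) requires Box (s or q) at every successor {3, 5}.
    Box (s or q) fails at 5, so Box Box (s or q) is false at 6.
      At 5: Box (s or q) requires s or q at every successor {1, 3}.
        s or q fails at 1, so Box (s or q) is false at 5.
Satisfying worlds: {1, 2, 3, 5}

1, 2, 3, 5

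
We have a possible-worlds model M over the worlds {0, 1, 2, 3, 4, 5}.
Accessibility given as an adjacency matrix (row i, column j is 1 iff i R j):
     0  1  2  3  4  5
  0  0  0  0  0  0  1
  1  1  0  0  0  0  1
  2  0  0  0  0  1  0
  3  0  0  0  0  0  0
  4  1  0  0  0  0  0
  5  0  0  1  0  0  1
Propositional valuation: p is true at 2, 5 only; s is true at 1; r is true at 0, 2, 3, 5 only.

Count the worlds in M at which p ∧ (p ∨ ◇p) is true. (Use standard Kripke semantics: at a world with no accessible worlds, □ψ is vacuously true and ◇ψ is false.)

2

Let φ = p ∧ (p ∨ ◇p). Evaluate φ at each world:
  0 (successors {5}): φ is false.
  1 (successors {0, 5}): φ is false.
  2 (successors {4}): φ is true.
  3 (successors ∅): φ is false.
  4 (successors {0}): φ is false.
  5 (successors {2, 5}): φ is true.
For instance, at 5:
  At 5: p is true, p ∨ ◇p is true, so p ∧ (p ∨ ◇p) is true.
    At 5: p is true, ◇p is true, so p ∨ ◇p is true.
      At 5: ◇p requires p at some successor in {2, 5}.
        p holds at 2, so ◇p is true at 5.
Satisfying worlds: {2, 5}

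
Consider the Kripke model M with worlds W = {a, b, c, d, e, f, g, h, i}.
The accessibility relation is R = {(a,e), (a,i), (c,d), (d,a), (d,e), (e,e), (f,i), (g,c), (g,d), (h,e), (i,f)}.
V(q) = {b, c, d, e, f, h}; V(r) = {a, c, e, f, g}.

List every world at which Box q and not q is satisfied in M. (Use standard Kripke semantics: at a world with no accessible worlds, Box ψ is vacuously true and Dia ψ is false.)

g, i

Let φ = Box q and not q. Evaluate φ at each world:
  a (successors {e, i}): φ is false.
  b (successors ∅): φ is false.
  c (successors {d}): φ is false.
  d (successors {a, e}): φ is false.
  e (successors {e}): φ is false.
  f (successors {i}): φ is false.
  g (successors {c, d}): φ is true.
  h (successors {e}): φ is false.
  i (successors {f}): φ is true.
For instance, at f:
  At f: Box q is false, not q is false, so Box q and not q is false.
    At f: Box q requires q at every successor {i}.
      q fails at i, so Box q is false at f.
Satisfying worlds: {g, i}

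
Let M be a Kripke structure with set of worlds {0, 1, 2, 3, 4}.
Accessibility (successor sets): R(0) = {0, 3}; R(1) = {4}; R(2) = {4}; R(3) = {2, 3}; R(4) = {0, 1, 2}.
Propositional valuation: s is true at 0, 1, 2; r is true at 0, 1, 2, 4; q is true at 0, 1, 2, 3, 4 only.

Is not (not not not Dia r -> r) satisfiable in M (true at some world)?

No

Let φ = not (not not not Dia r -> r). Evaluate φ at each world:
  0 (successors {0, 3}): φ is false.
  1 (successors {4}): φ is false.
  2 (successors {4}): φ is false.
  3 (successors {2, 3}): φ is false.
  4 (successors {0, 1, 2}): φ is false.
For instance, at 4:
  At 4: not not not Dia r -> r is true, so not (not not not Dia r -> r) is false.
    At 4: not not not Dia r is false, r is true, so not not not Dia r -> r is true.
      At 4: not not Dia r is true, so not not not Dia r is false.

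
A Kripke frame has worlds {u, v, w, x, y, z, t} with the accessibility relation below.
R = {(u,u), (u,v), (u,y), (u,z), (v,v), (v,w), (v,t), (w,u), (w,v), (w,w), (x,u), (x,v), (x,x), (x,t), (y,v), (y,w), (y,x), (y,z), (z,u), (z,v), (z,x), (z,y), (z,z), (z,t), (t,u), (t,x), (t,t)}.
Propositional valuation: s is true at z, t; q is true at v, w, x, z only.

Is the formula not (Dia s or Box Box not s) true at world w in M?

Yes

At w: Dia s or Box Box not s is false, so not (Dia s or Box Box not s) is true.
  At w: Dia s is false, Box Box not s is false, so Dia s or Box Box not s is false.
    At w: Dia s requires s at some successor in {u, v, w}.
      At u: s is false.
      At v: s is false.
      At w: s is false.
    So Dia s is false at w.
    At w: Box Box not s requires Box not s at every successor {u, v, w}.
      Box not s fails at u, so Box Box not s is false at w.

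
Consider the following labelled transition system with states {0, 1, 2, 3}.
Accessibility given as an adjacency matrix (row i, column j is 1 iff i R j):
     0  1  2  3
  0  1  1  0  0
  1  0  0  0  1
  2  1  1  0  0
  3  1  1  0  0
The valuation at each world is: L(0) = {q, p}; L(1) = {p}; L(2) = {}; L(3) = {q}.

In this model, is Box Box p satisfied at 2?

No

At 2: Box Box p requires Box p at every successor {0, 1}.
  Box p fails at 1, so Box Box p is false at 2.
    At 1: Box p requires p at every successor {3}.
      p fails at 3, so Box p is false at 1.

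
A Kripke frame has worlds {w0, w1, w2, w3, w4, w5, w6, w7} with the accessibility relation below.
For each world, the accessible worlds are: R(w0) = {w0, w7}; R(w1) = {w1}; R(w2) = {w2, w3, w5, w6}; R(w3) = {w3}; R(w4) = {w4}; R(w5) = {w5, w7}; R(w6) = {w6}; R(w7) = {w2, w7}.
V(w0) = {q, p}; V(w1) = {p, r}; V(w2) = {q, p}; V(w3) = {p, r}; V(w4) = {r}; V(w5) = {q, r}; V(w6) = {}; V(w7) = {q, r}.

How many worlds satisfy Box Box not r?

Recall that Box ψ holds at a world iff ψ holds at every accessible world, and Dia ψ holds iff ψ holds at some accessible world.
Let φ = Box Box not r. Evaluate φ at each world:
  w0 (successors {w0, w7}): φ is false.
  w1 (successors {w1}): φ is false.
  w2 (successors {w2, w3, w5, w6}): φ is false.
  w3 (successors {w3}): φ is false.
  w4 (successors {w4}): φ is false.
  w5 (successors {w5, w7}): φ is false.
  w6 (successors {w6}): φ is true.
  w7 (successors {w2, w7}): φ is false.
For instance, at w5:
  At w5: Box Box not r requires Box not r at every successor {w5, w7}.
    Box not r fails at w5, so Box Box not r is false at w5.
      At w5: Box not r requires not r at every successor {w5, w7}.
        not r fails at w5, so Box not r is false at w5.
Satisfying worlds: {w6}

1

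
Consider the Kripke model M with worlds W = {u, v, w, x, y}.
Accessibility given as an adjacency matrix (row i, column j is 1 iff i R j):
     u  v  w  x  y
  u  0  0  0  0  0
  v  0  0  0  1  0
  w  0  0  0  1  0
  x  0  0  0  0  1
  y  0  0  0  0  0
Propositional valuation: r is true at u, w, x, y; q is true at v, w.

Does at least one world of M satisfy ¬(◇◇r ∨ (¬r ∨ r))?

Let φ = ¬(◇◇r ∨ (¬r ∨ r)). Evaluate φ at each world:
  u (successors ∅): φ is false.
  v (successors {x}): φ is false.
  w (successors {x}): φ is false.
  x (successors {y}): φ is false.
  y (successors ∅): φ is false.
For instance, at v:
  At v: ◇◇r ∨ (¬r ∨ r) is true, so ¬(◇◇r ∨ (¬r ∨ r)) is false.
    At v: ◇◇r is true, ¬r ∨ r is true, so ◇◇r ∨ (¬r ∨ r) is true.
      At v: ◇◇r requires ◇r at some successor in {x}.
        ◇r holds at x, so ◇◇r is true at v.

No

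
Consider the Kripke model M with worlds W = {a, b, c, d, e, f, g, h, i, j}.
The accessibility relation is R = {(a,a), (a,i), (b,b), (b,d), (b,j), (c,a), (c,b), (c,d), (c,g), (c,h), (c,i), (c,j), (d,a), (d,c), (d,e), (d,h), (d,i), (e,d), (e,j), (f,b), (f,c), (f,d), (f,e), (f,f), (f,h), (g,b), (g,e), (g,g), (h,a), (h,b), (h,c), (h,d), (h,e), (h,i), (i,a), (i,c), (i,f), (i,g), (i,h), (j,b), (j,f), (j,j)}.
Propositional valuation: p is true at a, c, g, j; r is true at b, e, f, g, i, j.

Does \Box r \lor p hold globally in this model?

No

Recall that \Box ψ holds at a world iff ψ holds at every accessible world, and \Diamond ψ holds iff ψ holds at some accessible world.
Let φ = \Box r \lor p. Evaluate φ at each world:
  a (successors {a, i}): φ is true.
  b (successors {b, d, j}): φ is false.
  c (successors {a, b, d, g, h, i, j}): φ is true.
  d (successors {a, c, e, h, i}): φ is false.
  e (successors {d, j}): φ is false.
  f (successors {b, c, d, e, f, h}): φ is false.
  g (successors {b, e, g}): φ is true.
  h (successors {a, b, c, d, e, i}): φ is false.
  i (successors {a, c, f, g, h}): φ is false.
  j (successors {b, f, j}): φ is true.
Detail at b (counterexample):
  At b: \Box r is false, p is false, so \Box r \lor p is false.
    At b: \Box r requires r at every successor {b, d, j}.
      r fails at d, so \Box r is false at b.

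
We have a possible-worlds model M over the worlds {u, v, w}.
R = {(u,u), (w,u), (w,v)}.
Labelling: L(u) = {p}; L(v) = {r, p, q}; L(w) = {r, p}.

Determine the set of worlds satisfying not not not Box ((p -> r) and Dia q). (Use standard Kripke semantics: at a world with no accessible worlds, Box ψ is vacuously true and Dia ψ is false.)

Let φ = not not not Box ((p -> r) and Dia q). Evaluate φ at each world:
  u (successors {u}): φ is true.
  v (successors ∅): φ is false.
  w (successors {u, v}): φ is true.
For instance, at w:
  At w: not not Box ((p -> r) and Dia q) is false, so not not not Box ((p -> r) and Dia q) is true.
    At w: not Box ((p -> r) and Dia q) is true, so not not Box ((p -> r) and Dia q) is false.
      At w: Box ((p -> r) and Dia q) is false, so not Box ((p -> r) and Dia q) is true.
Satisfying worlds: {u, w}

u, w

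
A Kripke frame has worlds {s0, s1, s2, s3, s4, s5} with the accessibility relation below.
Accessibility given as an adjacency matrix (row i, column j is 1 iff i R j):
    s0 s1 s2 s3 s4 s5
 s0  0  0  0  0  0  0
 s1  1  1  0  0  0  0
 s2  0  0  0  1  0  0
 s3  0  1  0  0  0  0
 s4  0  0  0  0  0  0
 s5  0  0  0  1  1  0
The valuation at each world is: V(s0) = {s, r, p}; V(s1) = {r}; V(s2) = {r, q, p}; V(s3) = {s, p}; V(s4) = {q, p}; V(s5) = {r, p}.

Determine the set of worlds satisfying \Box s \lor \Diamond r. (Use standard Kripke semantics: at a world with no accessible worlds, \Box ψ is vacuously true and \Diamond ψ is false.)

Let φ = \Box s \lor \Diamond r. Evaluate φ at each world:
  s0 (successors ∅): φ is true.
  s1 (successors {s0, s1}): φ is true.
  s2 (successors {s3}): φ is true.
  s3 (successors {s1}): φ is true.
  s4 (successors ∅): φ is true.
  s5 (successors {s3, s4}): φ is false.
For instance, at s2:
  At s2: \Box s is true, \Diamond r is false, so \Box s \lor \Diamond r is true.
    At s2: \Box s requires s at every successor {s3}.
      At s3: s is true.
    So \Box s is true at s2.
    At s2: \Diamond r requires r at some successor in {s3}.
      At s3: r is false.
    So \Diamond r is false at s2.
Satisfying worlds: {s0, s1, s2, s3, s4}

s0, s1, s2, s3, s4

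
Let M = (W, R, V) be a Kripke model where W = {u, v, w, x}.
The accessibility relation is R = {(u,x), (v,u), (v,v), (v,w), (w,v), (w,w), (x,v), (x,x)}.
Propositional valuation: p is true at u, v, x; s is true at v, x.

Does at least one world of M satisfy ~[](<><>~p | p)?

No

Let φ = ~[](<><>~p | p). Evaluate φ at each world:
  u (successors {x}): φ is false.
  v (successors {u, v, w}): φ is false.
  w (successors {v, w}): φ is false.
  x (successors {v, x}): φ is false.
For instance, at x:
  At x: [](<><>~p | p) is true, so ~[](<><>~p | p) is false.
    At x: [](<><>~p | p) requires <><>~p | p at every successor {v, x}.
      At v: <><>~p | p is true.
      At x: <><>~p | p is true.
    So [](<><>~p | p) is true at x.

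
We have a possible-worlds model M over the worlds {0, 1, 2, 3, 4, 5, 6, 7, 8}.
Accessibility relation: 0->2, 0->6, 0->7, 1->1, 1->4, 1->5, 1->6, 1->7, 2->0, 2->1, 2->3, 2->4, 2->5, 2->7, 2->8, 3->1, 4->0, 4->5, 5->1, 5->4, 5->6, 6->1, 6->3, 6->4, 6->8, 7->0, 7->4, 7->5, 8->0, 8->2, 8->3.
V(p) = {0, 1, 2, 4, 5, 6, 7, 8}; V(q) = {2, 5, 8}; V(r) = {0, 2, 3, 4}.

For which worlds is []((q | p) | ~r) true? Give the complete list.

0, 1, 3, 4, 5, 7

Recall that []ψ holds at a world iff ψ holds at every accessible world, and <>ψ holds iff ψ holds at some accessible world.
Let φ = []((q | p) | ~r). Evaluate φ at each world:
  0 (successors {2, 6, 7}): φ is true.
  1 (successors {1, 4, 5, 6, 7}): φ is true.
  2 (successors {0, 1, 3, 4, 5, 7, 8}): φ is false.
  3 (successors {1}): φ is true.
  4 (successors {0, 5}): φ is true.
  5 (successors {1, 4, 6}): φ is true.
  6 (successors {1, 3, 4, 8}): φ is false.
  7 (successors {0, 4, 5}): φ is true.
  8 (successors {0, 2, 3}): φ is false.
For instance, at 8:
  At 8: []((q | p) | ~r) requires (q | p) | ~r at every successor {0, 2, 3}.
    (q | p) | ~r fails at 3, so []((q | p) | ~r) is false at 8.
Satisfying worlds: {0, 1, 3, 4, 5, 7}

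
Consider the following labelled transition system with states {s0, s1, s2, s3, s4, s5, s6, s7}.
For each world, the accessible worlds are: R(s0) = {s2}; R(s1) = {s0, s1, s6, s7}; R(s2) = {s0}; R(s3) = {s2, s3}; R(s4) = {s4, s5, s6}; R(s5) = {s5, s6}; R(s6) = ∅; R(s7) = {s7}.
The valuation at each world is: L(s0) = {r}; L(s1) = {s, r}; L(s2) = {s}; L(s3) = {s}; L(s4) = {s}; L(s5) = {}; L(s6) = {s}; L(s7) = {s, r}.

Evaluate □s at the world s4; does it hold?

No

At s4: □s requires s at every successor {s4, s5, s6}.
  s fails at s5, so □s is false at s4.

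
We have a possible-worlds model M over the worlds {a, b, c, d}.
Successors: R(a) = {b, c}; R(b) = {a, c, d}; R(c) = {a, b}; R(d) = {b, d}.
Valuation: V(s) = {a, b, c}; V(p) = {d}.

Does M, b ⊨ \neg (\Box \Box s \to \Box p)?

At b: \Box \Box s \to \Box p is true, so \neg (\Box \Box s \to \Box p) is false.
  At b: \Box \Box s is false, \Box p is false, so \Box \Box s \to \Box p is true.
    At b: \Box \Box s requires \Box s at every successor {a, c, d}.
      \Box s fails at d, so \Box \Box s is false at b.
    At b: \Box p requires p at every successor {a, c, d}.
      p fails at a, so \Box p is false at b.

No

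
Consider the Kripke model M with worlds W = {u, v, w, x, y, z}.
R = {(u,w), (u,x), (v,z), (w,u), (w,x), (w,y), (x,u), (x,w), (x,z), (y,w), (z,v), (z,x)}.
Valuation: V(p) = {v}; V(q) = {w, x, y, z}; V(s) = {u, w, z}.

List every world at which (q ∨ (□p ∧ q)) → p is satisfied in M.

u, v

Let φ = (q ∨ (□p ∧ q)) → p. Evaluate φ at each world:
  u (successors {w, x}): φ is true.
  v (successors {z}): φ is true.
  w (successors {u, x, y}): φ is false.
  x (successors {u, w, z}): φ is false.
  y (successors {w}): φ is false.
  z (successors {v, x}): φ is false.
For instance, at y:
  At y: q ∨ (□p ∧ q) is true, p is false, so (q ∨ (□p ∧ q)) → p is false.
    At y: q is true, □p ∧ q is false, so q ∨ (□p ∧ q) is true.
      At y: □p is false, q is true, so □p ∧ q is false.
Satisfying worlds: {u, v}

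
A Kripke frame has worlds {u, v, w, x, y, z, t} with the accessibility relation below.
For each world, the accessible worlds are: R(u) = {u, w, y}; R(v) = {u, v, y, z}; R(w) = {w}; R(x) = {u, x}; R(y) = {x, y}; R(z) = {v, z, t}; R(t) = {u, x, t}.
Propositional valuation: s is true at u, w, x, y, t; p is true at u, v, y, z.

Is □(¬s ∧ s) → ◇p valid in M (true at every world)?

Yes

Let φ = □(¬s ∧ s) → ◇p. Evaluate φ at each world:
  u (successors {u, w, y}): φ is true.
  v (successors {u, v, y, z}): φ is true.
  w (successors {w}): φ is true.
  x (successors {u, x}): φ is true.
  y (successors {x, y}): φ is true.
  z (successors {v, z, t}): φ is true.
  t (successors {u, x, t}): φ is true.
For instance, at u:
  At u: □(¬s ∧ s) is false, ◇p is true, so □(¬s ∧ s) → ◇p is true.
    At u: □(¬s ∧ s) requires ¬s ∧ s at every successor {u, w, y}.
      ¬s ∧ s fails at u, so □(¬s ∧ s) is false at u.
    At u: ◇p requires p at some successor in {u, w, y}.
      p holds at u, so ◇p is true at u.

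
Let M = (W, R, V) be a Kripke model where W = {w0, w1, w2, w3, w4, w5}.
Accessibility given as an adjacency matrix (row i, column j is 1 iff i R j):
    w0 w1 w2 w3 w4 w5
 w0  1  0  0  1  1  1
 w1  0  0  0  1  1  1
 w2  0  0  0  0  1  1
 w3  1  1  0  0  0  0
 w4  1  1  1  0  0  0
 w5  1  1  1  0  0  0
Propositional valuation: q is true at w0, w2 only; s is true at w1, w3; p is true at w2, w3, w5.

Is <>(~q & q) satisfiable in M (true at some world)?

Let φ = <>(~q & q). Evaluate φ at each world:
  w0 (successors {w0, w3, w4, w5}): φ is false.
  w1 (successors {w3, w4, w5}): φ is false.
  w2 (successors {w4, w5}): φ is false.
  w3 (successors {w0, w1}): φ is false.
  w4 (successors {w0, w1, w2}): φ is false.
  w5 (successors {w0, w1, w2}): φ is false.
For instance, at w1:
  At w1: <>(~q & q) requires ~q & q at some successor in {w3, w4, w5}.
    At w3: ~q & q is false.
    At w4: ~q & q is false.
    At w5: ~q & q is false.
  So <>(~q & q) is false at w1.

No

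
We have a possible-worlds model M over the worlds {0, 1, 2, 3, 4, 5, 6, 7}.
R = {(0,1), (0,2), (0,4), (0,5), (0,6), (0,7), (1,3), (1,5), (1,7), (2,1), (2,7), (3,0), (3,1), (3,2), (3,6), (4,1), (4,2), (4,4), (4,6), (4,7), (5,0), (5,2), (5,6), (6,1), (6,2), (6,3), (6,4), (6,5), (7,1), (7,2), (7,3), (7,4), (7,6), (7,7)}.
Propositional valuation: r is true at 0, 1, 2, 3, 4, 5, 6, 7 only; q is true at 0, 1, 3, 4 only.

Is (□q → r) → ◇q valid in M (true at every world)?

Yes

Let φ = (□q → r) → ◇q. Evaluate φ at each world:
  0 (successors {1, 2, 4, 5, 6, 7}): φ is true.
  1 (successors {3, 5, 7}): φ is true.
  2 (successors {1, 7}): φ is true.
  3 (successors {0, 1, 2, 6}): φ is true.
  4 (successors {1, 2, 4, 6, 7}): φ is true.
  5 (successors {0, 2, 6}): φ is true.
  6 (successors {1, 2, 3, 4, 5}): φ is true.
  7 (successors {1, 2, 3, 4, 6, 7}): φ is true.
For instance, at 1:
  At 1: □q → r is true, ◇q is true, so (□q → r) → ◇q is true.
    At 1: □q is false, r is true, so □q → r is true.
      At 1: □q requires q at every successor {3, 5, 7}.
        q fails at 5, so □q is false at 1.
    At 1: ◇q requires q at some successor in {3, 5, 7}.
      q holds at 3, so ◇q is true at 1.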